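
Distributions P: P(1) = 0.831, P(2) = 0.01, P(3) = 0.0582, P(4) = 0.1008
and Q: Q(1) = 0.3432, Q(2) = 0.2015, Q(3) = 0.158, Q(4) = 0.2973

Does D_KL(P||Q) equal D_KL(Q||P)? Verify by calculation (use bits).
D_KL(P||Q) = 0.7757 bits, D_KL(Q||P) = 1.1268 bits. No — D_KL(P||Q) ≠ D_KL(Q||P) for this pair.

D_KL(P||Q) = Σ P(x) log₂(P(x)/Q(x))

Computing term by term:
  P(1)·log₂(P(1)/Q(1)) = 0.831·log₂(0.831/0.3432) = 1.06019
  P(2)·log₂(P(2)/Q(2)) = 0.01·log₂(0.01/0.2015) = -0.04333
  P(3)·log₂(P(3)/Q(3)) = 0.0582·log₂(0.0582/0.158) = -0.08386
  P(4)·log₂(P(4)/Q(4)) = 0.1008·log₂(0.1008/0.2973) = -0.15729

D_KL(P||Q) = 1.06019 - 0.04333 - 0.08386 - 0.15729 = 0.77571 ≈ 0.7757 bits

D_KL(Q||P) = Σ Q(x) log₂(Q(x)/P(x))

Computing term by term:
  Q(1)·log₂(Q(1)/P(1)) = 0.3432·log₂(0.3432/0.831) = -0.43785
  Q(2)·log₂(Q(2)/P(2)) = 0.2015·log₂(0.2015/0.01) = 0.87304
  Q(3)·log₂(Q(3)/P(3)) = 0.158·log₂(0.158/0.0582) = 0.22765
  Q(4)·log₂(Q(4)/P(4)) = 0.2973·log₂(0.2973/0.1008) = 0.46391

D_KL(Q||P) = -0.43785 + 0.87304 + 0.22765 + 0.46391 = 1.12675 ≈ 1.1268 bits

These are NOT equal (difference: 0.3511 bits). KL divergence is asymmetric: D_KL(P||Q) ≠ D_KL(Q||P) in general.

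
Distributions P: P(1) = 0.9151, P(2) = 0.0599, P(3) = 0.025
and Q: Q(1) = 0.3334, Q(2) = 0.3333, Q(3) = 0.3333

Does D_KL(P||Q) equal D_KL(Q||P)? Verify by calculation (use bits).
D_KL(P||Q) = 1.0913 bits, D_KL(Q||P) = 1.5851 bits. No — D_KL(P||Q) ≠ D_KL(Q||P) for this pair.

D_KL(P||Q) = Σ P(x) log₂(P(x)/Q(x))

Computing term by term:
  P(1)·log₂(P(1)/Q(1)) = 0.9151·log₂(0.9151/0.3334) = 1.33300
  P(2)·log₂(P(2)/Q(2)) = 0.0599·log₂(0.0599/0.3333) = -0.14832
  P(3)·log₂(P(3)/Q(3)) = 0.025·log₂(0.025/0.3333) = -0.09342

D_KL(P||Q) = 1.33300 - 0.14832 - 0.09342 = 1.09126 ≈ 1.0913 bits

D_KL(Q||P) = Σ Q(x) log₂(Q(x)/P(x))

Computing term by term:
  Q(1)·log₂(Q(1)/P(1)) = 0.3334·log₂(0.3334/0.9151) = -0.48566
  Q(2)·log₂(Q(2)/P(2)) = 0.3333·log₂(0.3333/0.0599) = 0.82532
  Q(3)·log₂(Q(3)/P(3)) = 0.3333·log₂(0.3333/0.025) = 1.24548

D_KL(Q||P) = -0.48566 + 0.82532 + 1.24548 = 1.58514 ≈ 1.5851 bits

These are NOT equal (difference: 0.4938 bits). KL divergence is asymmetric: D_KL(P||Q) ≠ D_KL(Q||P) in general.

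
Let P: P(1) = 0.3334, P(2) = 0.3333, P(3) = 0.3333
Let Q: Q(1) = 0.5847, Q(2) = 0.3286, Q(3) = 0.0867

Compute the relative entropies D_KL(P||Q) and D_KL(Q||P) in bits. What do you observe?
D_KL(P||Q) = 0.3841 bits, D_KL(Q||P) = 0.2987 bits. The two directions give different values (D_KL(P||Q) exceeds D_KL(Q||P) by 0.0854 bits): KL divergence is asymmetric.

D_KL(P||Q) = Σ P(x) log₂(P(x)/Q(x))

Computing term by term:
  P(1)·log₂(P(1)/Q(1)) = 0.3334·log₂(0.3334/0.5847) = -0.27020
  P(2)·log₂(P(2)/Q(2)) = 0.3333·log₂(0.3333/0.3286) = 0.00683
  P(3)·log₂(P(3)/Q(3)) = 0.3333·log₂(0.3333/0.0867) = 0.64751

D_KL(P||Q) = -0.27020 + 0.00683 + 0.64751 = 0.38414 ≈ 0.3841 bits

D_KL(Q||P) = Σ Q(x) log₂(Q(x)/P(x))

Computing term by term:
  Q(1)·log₂(Q(1)/P(1)) = 0.5847·log₂(0.5847/0.3334) = 0.47387
  Q(2)·log₂(Q(2)/P(2)) = 0.3286·log₂(0.3286/0.3333) = -0.00673
  Q(3)·log₂(Q(3)/P(3)) = 0.0867·log₂(0.0867/0.3333) = -0.16843

D_KL(Q||P) = 0.47387 - 0.00673 - 0.16843 = 0.29871 ≈ 0.2987 bits

These are NOT equal (difference: 0.0854 bits). KL divergence is asymmetric: D_KL(P||Q) ≠ D_KL(Q||P) in general.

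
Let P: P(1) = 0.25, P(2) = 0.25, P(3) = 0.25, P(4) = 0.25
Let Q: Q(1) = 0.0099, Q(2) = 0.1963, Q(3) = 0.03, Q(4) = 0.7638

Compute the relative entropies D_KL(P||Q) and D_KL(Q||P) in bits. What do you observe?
D_KL(P||Q) = 1.6137 bits, D_KL(Q||P) = 1.0243 bits. The two directions give different values (D_KL(P||Q) exceeds D_KL(Q||P) by 0.5894 bits): KL divergence is asymmetric.

D_KL(P||Q) = Σ P(x) log₂(P(x)/Q(x))

Computing term by term:
  P(1)·log₂(P(1)/Q(1)) = 0.25·log₂(0.25/0.0099) = 1.16459
  P(2)·log₂(P(2)/Q(2)) = 0.25·log₂(0.25/0.1963) = 0.08722
  P(3)·log₂(P(3)/Q(3)) = 0.25·log₂(0.25/0.03) = 0.76472
  P(4)·log₂(P(4)/Q(4)) = 0.25·log₂(0.25/0.7638) = -0.40282

D_KL(P||Q) = 1.16459 + 0.08722 + 0.76472 - 0.40282 = 1.61371 ≈ 1.6137 bits

D_KL(Q||P) = Σ Q(x) log₂(Q(x)/P(x))

Computing term by term:
  Q(1)·log₂(Q(1)/P(1)) = 0.0099·log₂(0.0099/0.25) = -0.04612
  Q(2)·log₂(Q(2)/P(2)) = 0.1963·log₂(0.1963/0.25) = -0.06848
  Q(3)·log₂(Q(3)/P(3)) = 0.03·log₂(0.03/0.25) = -0.09177
  Q(4)·log₂(Q(4)/P(4)) = 0.7638·log₂(0.7638/0.25) = 1.23069

D_KL(Q||P) = -0.04612 - 0.06848 - 0.09177 + 1.23069 = 1.02432 ≈ 1.0243 bits

These are NOT equal (difference: 0.5894 bits). KL divergence is asymmetric: D_KL(P||Q) ≠ D_KL(Q||P) in general.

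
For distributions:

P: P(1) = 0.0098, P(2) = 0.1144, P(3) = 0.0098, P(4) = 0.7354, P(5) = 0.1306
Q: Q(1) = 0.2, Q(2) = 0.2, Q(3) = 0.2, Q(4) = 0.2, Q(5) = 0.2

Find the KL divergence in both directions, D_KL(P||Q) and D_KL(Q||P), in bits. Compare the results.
D_KL(P||Q) = 1.1237 bits, D_KL(Q||P) = 1.6489 bits. D_KL(Q||P) is larger than D_KL(P||Q) by 0.5252 bits; the two directions differ.

D_KL(P||Q) = Σ P(x) log₂(P(x)/Q(x))

Computing term by term:
  P(1)·log₂(P(1)/Q(1)) = 0.0098·log₂(0.0098/0.2) = -0.04264
  P(2)·log₂(P(2)/Q(2)) = 0.1144·log₂(0.1144/0.2) = -0.09220
  P(3)·log₂(P(3)/Q(3)) = 0.0098·log₂(0.0098/0.2) = -0.04264
  P(4)·log₂(P(4)/Q(4)) = 0.7354·log₂(0.7354/0.2) = 1.38147
  P(5)·log₂(P(5)/Q(5)) = 0.1306·log₂(0.1306/0.2) = -0.08030

D_KL(P||Q) = -0.04264 - 0.09220 - 0.04264 + 1.38147 - 0.08030 = 1.12369 ≈ 1.1237 bits

D_KL(Q||P) = Σ Q(x) log₂(Q(x)/P(x))

Computing term by term:
  Q(1)·log₂(Q(1)/P(1)) = 0.2·log₂(0.2/0.0098) = 0.87021
  Q(2)·log₂(Q(2)/P(2)) = 0.2·log₂(0.2/0.1144) = 0.16118
  Q(3)·log₂(Q(3)/P(3)) = 0.2·log₂(0.2/0.0098) = 0.87021
  Q(4)·log₂(Q(4)/P(4)) = 0.2·log₂(0.2/0.7354) = -0.37571
  Q(5)·log₂(Q(5)/P(5)) = 0.2·log₂(0.2/0.1306) = 0.12297

D_KL(Q||P) = 0.87021 + 0.16118 + 0.87021 - 0.37571 + 0.12297 = 1.64886 ≈ 1.6489 bits

These are NOT equal (difference: 0.5252 bits). KL divergence is asymmetric: D_KL(P||Q) ≠ D_KL(Q||P) in general.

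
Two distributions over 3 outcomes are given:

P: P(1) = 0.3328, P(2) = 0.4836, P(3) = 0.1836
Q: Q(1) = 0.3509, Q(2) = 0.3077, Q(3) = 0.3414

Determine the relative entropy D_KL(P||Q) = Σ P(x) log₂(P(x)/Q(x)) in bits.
0.1257 bits

D_KL(P||Q) = Σ P(x) log₂(P(x)/Q(x))

Computing term by term:
  P(1)·log₂(P(1)/Q(1)) = 0.3328·log₂(0.3328/0.3509) = -0.02543
  P(2)·log₂(P(2)/Q(2)) = 0.4836·log₂(0.4836/0.3077) = 0.31545
  P(3)·log₂(P(3)/Q(3)) = 0.1836·log₂(0.1836/0.3414) = -0.16430

D_KL(P||Q) = -0.02543 + 0.31545 - 0.16430 = 0.12572 ≈ 0.1257 bits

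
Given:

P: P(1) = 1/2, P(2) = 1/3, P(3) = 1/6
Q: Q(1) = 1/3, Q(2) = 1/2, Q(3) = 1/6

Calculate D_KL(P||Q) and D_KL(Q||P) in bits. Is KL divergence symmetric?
D_KL(P||Q) = 0.0975 bits, D_KL(Q||P) = 0.0975 bits. The two values coincide for this particular pair, but no — KL divergence is not symmetric in general.

D_KL(P||Q) = Σ P(x) log₂(P(x)/Q(x))

Computing term by term:
  P(1)·log₂(P(1)/Q(1)) = (1/2)·log₂((1/2)/(1/3)) = 0.29248
  P(2)·log₂(P(2)/Q(2)) = (1/3)·log₂((1/3)/(1/2)) = -0.19499
  P(3)·log₂(P(3)/Q(3)) = (1/6)·log₂((1/6)/(1/6)) = 0.00000

D_KL(P||Q) = 0.29248 - 0.19499 + 0.00000 = 0.09749 ≈ 0.0975 bits

D_KL(Q||P) = Σ Q(x) log₂(Q(x)/P(x))

Computing term by term:
  Q(1)·log₂(Q(1)/P(1)) = (1/3)·log₂((1/3)/(1/2)) = -0.19499
  Q(2)·log₂(Q(2)/P(2)) = (1/2)·log₂((1/2)/(1/3)) = 0.29248
  Q(3)·log₂(Q(3)/P(3)) = (1/6)·log₂((1/6)/(1/6)) = 0.00000

D_KL(Q||P) = -0.19499 + 0.29248 + 0.00000 = 0.09749 ≈ 0.0975 bits

These ARE equal here. Q is P with outcomes relabeled (Q(1) = P(2), Q(2) = P(1)) by a relabeling that is its own inverse, so the two sums contain exactly the same terms in a different order. This is a special case — KL divergence is not symmetric in general: D_KL(P||Q) ≠ D_KL(Q||P) for most P, Q.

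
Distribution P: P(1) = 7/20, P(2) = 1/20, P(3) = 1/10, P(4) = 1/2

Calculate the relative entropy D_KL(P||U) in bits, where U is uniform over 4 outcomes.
0.4216 bits

U(i) = 1/4 for all i

D_KL(P||U) = Σ P(x) log₂(P(x) / (1/4))
           = Σ P(x) log₂(P(x)) + log₂(4)
           = log₂(4) - H(P)

H(P) = -Σ P(x) log₂(P(x)):
  -P(1)·log₂(P(1)) = -(7/20)·log₂(7/20) = 0.53010
  -P(2)·log₂(P(2)) = -(1/20)·log₂(1/20) = 0.21610
  -P(3)·log₂(P(3)) = -(1/10)·log₂(1/10) = 0.33219
  -P(4)·log₂(P(4)) = -(1/2)·log₂(1/2) = 0.50000
H(P) = 0.53010 + 0.21610 + 0.33219 + 0.50000 = 1.57839 bits

log₂(4) = 2.00000 bits

D_KL(P||U) = 2.00000 - 1.57839 = 0.42161 ≈ 0.4216 bits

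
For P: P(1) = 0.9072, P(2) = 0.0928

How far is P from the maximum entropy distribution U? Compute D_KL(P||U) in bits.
0.5543 bits

U(i) = 1/2 for all i

D_KL(P||U) = Σ P(x) log₂(P(x) / (1/2))
           = Σ P(x) log₂(P(x)) + log₂(2)
           = log₂(2) - H(P)

H(P) = -Σ P(x) log₂(P(x)):
  -P(1)·log₂(P(1)) = -(0.9072)·log₂(0.9072) = 0.12747
  -P(2)·log₂(P(2)) = -(0.0928)·log₂(0.0928) = 0.31828
H(P) = 0.12747 + 0.31828 = 0.44575 bits

log₂(2) = 1.00000 bits

D_KL(P||U) = 1.00000 - 0.44575 = 0.55425 ≈ 0.5543 bits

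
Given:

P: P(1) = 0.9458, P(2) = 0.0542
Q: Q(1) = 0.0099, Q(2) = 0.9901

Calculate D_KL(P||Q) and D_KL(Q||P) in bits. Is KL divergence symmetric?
D_KL(P||Q) = 5.9943 bits, D_KL(Q||P) = 4.0846 bits. No, KL divergence is not symmetric.

D_KL(P||Q) = Σ P(x) log₂(P(x)/Q(x))

Computing term by term:
  P(1)·log₂(P(1)/Q(1)) = 0.9458·log₂(0.9458/0.0099) = 6.22144
  P(2)·log₂(P(2)/Q(2)) = 0.0542·log₂(0.0542/0.9901) = -0.22716

D_KL(P||Q) = 6.22144 - 0.22716 = 5.99428 ≈ 5.9943 bits

D_KL(Q||P) = Σ Q(x) log₂(Q(x)/P(x))

Computing term by term:
  Q(1)·log₂(Q(1)/P(1)) = 0.0099·log₂(0.0099/0.9458) = -0.06512
  Q(2)·log₂(Q(2)/P(2)) = 0.9901·log₂(0.9901/0.0542) = 4.14972

D_KL(Q||P) = -0.06512 + 4.14972 = 4.08460 ≈ 4.0846 bits

These are NOT equal (difference: 1.9097 bits). KL divergence is asymmetric: D_KL(P||Q) ≠ D_KL(Q||P) in general.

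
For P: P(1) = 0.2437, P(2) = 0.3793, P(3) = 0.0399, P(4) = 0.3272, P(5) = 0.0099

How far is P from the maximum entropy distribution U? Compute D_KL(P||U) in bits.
0.5164 bits

U(i) = 1/5 for all i

D_KL(P||U) = Σ P(x) log₂(P(x) / (1/5))
           = Σ P(x) log₂(P(x)) + log₂(5)
           = log₂(5) - H(P)

H(P) = -Σ P(x) log₂(P(x)):
  -P(1)·log₂(P(1)) = -(0.2437)·log₂(0.2437) = 0.49637
  -P(2)·log₂(P(2)) = -(0.3793)·log₂(0.3793) = 0.53048
  -P(3)·log₂(P(3)) = -(0.0399)·log₂(0.0399) = 0.18543
  -P(4)·log₂(P(4)) = -(0.3272)·log₂(0.3272) = 0.52737
  -P(5)·log₂(P(5)) = -(0.0099)·log₂(0.0099) = 0.06592
H(P) = 0.49637 + 0.53048 + 0.18543 + 0.52737 + 0.06592 = 1.80557 bits

log₂(5) = 2.32193 bits

D_KL(P||U) = 2.32193 - 1.80557 = 0.51636 ≈ 0.5164 bits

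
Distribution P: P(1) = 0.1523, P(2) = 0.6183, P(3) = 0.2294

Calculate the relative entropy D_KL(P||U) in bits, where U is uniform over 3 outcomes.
0.2553 bits

U(i) = 1/3 for all i

D_KL(P||U) = Σ P(x) log₂(P(x) / (1/3))
           = Σ P(x) log₂(P(x)) + log₂(3)
           = log₂(3) - H(P)

H(P) = -Σ P(x) log₂(P(x)):
  -P(1)·log₂(P(1)) = -(0.1523)·log₂(0.1523) = 0.41350
  -P(2)·log₂(P(2)) = -(0.6183)·log₂(0.6183) = 0.42887
  -P(3)·log₂(P(3)) = -(0.2294)·log₂(0.2294) = 0.48726
H(P) = 0.41350 + 0.42887 + 0.48726 = 1.32963 bits

log₂(3) = 1.58496 bits

D_KL(P||U) = 1.58496 - 1.32963 = 0.25533 ≈ 0.2553 bits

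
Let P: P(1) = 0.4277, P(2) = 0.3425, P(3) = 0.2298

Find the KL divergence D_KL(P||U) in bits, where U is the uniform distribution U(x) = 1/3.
0.0439 bits

U(i) = 1/3 for all i

D_KL(P||U) = Σ P(x) log₂(P(x) / (1/3))
           = Σ P(x) log₂(P(x)) + log₂(3)
           = log₂(3) - H(P)

H(P) = -Σ P(x) log₂(P(x)):
  -P(1)·log₂(P(1)) = -(0.4277)·log₂(0.4277) = 0.52407
  -P(2)·log₂(P(2)) = -(0.3425)·log₂(0.3425) = 0.52944
  -P(3)·log₂(P(3)) = -(0.2298)·log₂(0.2298) = 0.48753
H(P) = 0.52407 + 0.52944 + 0.48753 = 1.54104 bits

log₂(3) = 1.58496 bits

D_KL(P||U) = 1.58496 - 1.54104 = 0.04392 ≈ 0.0439 bits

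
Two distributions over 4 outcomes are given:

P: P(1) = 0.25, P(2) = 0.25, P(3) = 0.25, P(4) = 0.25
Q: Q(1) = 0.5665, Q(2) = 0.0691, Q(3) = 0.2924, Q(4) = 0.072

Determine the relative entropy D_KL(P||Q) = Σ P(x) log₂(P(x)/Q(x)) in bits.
0.5612 bits

D_KL(P||Q) = Σ P(x) log₂(P(x)/Q(x))

Computing term by term:
  P(1)·log₂(P(1)/Q(1)) = 0.25·log₂(0.25/0.5665) = -0.29504
  P(2)·log₂(P(2)/Q(2)) = 0.25·log₂(0.25/0.0691) = 0.46379
  P(3)·log₂(P(3)/Q(3)) = 0.25·log₂(0.25/0.2924) = -0.05650
  P(4)·log₂(P(4)/Q(4)) = 0.25·log₂(0.25/0.072) = 0.44896

D_KL(P||Q) = -0.29504 + 0.46379 - 0.05650 + 0.44896 = 0.56121 ≈ 0.5612 bits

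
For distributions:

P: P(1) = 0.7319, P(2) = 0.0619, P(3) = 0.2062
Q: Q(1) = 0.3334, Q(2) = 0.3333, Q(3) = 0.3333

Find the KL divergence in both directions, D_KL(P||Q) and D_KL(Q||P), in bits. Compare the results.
D_KL(P||Q) = 0.5371 bits, D_KL(Q||P) = 0.6622 bits. D_KL(Q||P) is larger than D_KL(P||Q) by 0.1251 bits; the two directions differ.

D_KL(P||Q) = Σ P(x) log₂(P(x)/Q(x))

Computing term by term:
  P(1)·log₂(P(1)/Q(1)) = 0.7319·log₂(0.7319/0.3334) = 0.83026
  P(2)·log₂(P(2)/Q(2)) = 0.0619·log₂(0.0619/0.3333) = -0.15034
  P(3)·log₂(P(3)/Q(3)) = 0.2062·log₂(0.2062/0.3333) = -0.14285

D_KL(P||Q) = 0.83026 - 0.15034 - 0.14285 = 0.53707 ≈ 0.5371 bits

D_KL(Q||P) = Σ Q(x) log₂(Q(x)/P(x))

Computing term by term:
  Q(1)·log₂(Q(1)/P(1)) = 0.3334·log₂(0.3334/0.7319) = -0.37821
  Q(2)·log₂(Q(2)/P(2)) = 0.3333·log₂(0.3333/0.0619) = 0.80952
  Q(3)·log₂(Q(3)/P(3)) = 0.3333·log₂(0.3333/0.2062) = 0.23090

D_KL(Q||P) = -0.37821 + 0.80952 + 0.23090 = 0.66221 ≈ 0.6622 bits

These are NOT equal (difference: 0.1251 bits). KL divergence is asymmetric: D_KL(P||Q) ≠ D_KL(Q||P) in general.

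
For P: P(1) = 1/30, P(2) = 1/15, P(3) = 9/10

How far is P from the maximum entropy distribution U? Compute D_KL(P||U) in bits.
1.0241 bits

U(i) = 1/3 for all i

D_KL(P||U) = Σ P(x) log₂(P(x) / (1/3))
           = Σ P(x) log₂(P(x)) + log₂(3)
           = log₂(3) - H(P)

H(P) = -Σ P(x) log₂(P(x)):
  -P(1)·log₂(P(1)) = -(1/30)·log₂(1/30) = 0.16356
  -P(2)·log₂(P(2)) = -(1/15)·log₂(1/15) = 0.26046
  -P(3)·log₂(P(3)) = -(9/10)·log₂(9/10) = 0.13680
H(P) = 0.16356 + 0.26046 + 0.13680 = 0.56082 bits

log₂(3) = 1.58496 bits

D_KL(P||U) = 1.58496 - 0.56082 = 1.02414 ≈ 1.0241 bits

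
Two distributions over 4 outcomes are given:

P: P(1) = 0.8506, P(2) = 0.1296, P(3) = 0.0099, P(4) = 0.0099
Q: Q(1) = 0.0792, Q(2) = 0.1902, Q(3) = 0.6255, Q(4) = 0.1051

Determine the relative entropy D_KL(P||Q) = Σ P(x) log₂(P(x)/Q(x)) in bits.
2.7485 bits

D_KL(P||Q) = Σ P(x) log₂(P(x)/Q(x))

Computing term by term:
  P(1)·log₂(P(1)/Q(1)) = 0.8506·log₂(0.8506/0.0792) = 2.91323
  P(2)·log₂(P(2)/Q(2)) = 0.1296·log₂(0.1296/0.1902) = -0.07173
  P(3)·log₂(P(3)/Q(3)) = 0.0099·log₂(0.0099/0.6255) = -0.05922
  P(4)·log₂(P(4)/Q(4)) = 0.0099·log₂(0.0099/0.1051) = -0.03374

D_KL(P||Q) = 2.91323 - 0.07173 - 0.05922 - 0.03374 = 2.74854 ≈ 2.7485 bits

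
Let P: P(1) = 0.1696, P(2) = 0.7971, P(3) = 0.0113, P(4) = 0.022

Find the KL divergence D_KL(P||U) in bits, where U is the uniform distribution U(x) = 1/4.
1.1109 bits

U(i) = 1/4 for all i

D_KL(P||U) = Σ P(x) log₂(P(x) / (1/4))
           = Σ P(x) log₂(P(x)) + log₂(4)
           = log₂(4) - H(P)

H(P) = -Σ P(x) log₂(P(x)):
  -P(1)·log₂(P(1)) = -(0.1696)·log₂(0.1696) = 0.43414
  -P(2)·log₂(P(2)) = -(0.7971)·log₂(0.7971) = 0.26079
  -P(3)·log₂(P(3)) = -(0.0113)·log₂(0.0113) = 0.07308
  -P(4)·log₂(P(4)) = -(0.022)·log₂(0.022) = 0.12114
H(P) = 0.43414 + 0.26079 + 0.07308 + 0.12114 = 0.88915 bits

log₂(4) = 2.00000 bits

D_KL(P||U) = 2.00000 - 0.88915 = 1.11085 ≈ 1.1109 bits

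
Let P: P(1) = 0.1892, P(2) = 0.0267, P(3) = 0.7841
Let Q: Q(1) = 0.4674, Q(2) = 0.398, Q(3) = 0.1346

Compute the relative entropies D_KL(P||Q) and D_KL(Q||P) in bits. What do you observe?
D_KL(P||Q) = 1.6425 bits, D_KL(Q||P) = 1.8190 bits. The two directions give different values (D_KL(Q||P) exceeds D_KL(P||Q) by 0.1765 bits): KL divergence is asymmetric.

D_KL(P||Q) = Σ P(x) log₂(P(x)/Q(x))

Computing term by term:
  P(1)·log₂(P(1)/Q(1)) = 0.1892·log₂(0.1892/0.4674) = -0.24686
  P(2)·log₂(P(2)/Q(2)) = 0.0267·log₂(0.0267/0.398) = -0.10407
  P(3)·log₂(P(3)/Q(3)) = 0.7841·log₂(0.7841/0.1346) = 1.99346

D_KL(P||Q) = -0.24686 - 0.10407 + 1.99346 = 1.64253 ≈ 1.6425 bits

D_KL(Q||P) = Σ Q(x) log₂(Q(x)/P(x))

Computing term by term:
  Q(1)·log₂(Q(1)/P(1)) = 0.4674·log₂(0.4674/0.1892) = 0.60984
  Q(2)·log₂(Q(2)/P(2)) = 0.398·log₂(0.398/0.0267) = 1.55135
  Q(3)·log₂(Q(3)/P(3)) = 0.1346·log₂(0.1346/0.7841) = -0.34220

D_KL(Q||P) = 0.60984 + 1.55135 - 0.34220 = 1.81899 ≈ 1.8190 bits

These are NOT equal (difference: 0.1765 bits). KL divergence is asymmetric: D_KL(P||Q) ≠ D_KL(Q||P) in general.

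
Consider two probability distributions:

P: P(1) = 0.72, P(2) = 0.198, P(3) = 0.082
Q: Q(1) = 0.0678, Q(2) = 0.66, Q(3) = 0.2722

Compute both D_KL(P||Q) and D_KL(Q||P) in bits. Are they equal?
D_KL(P||Q) = 1.9684 bits, D_KL(Q||P) = 1.3865 bits. No, they are not equal.

D_KL(P||Q) = Σ P(x) log₂(P(x)/Q(x))

Computing term by term:
  P(1)·log₂(P(1)/Q(1)) = 0.72·log₂(0.72/0.0678) = 2.45422
  P(2)·log₂(P(2)/Q(2)) = 0.198·log₂(0.198/0.66) = -0.34392
  P(3)·log₂(P(3)/Q(3)) = 0.082·log₂(0.082/0.2722) = -0.14194

D_KL(P||Q) = 2.45422 - 0.34392 - 0.14194 = 1.96836 ≈ 1.9684 bits

D_KL(Q||P) = Σ Q(x) log₂(Q(x)/P(x))

Computing term by term:
  Q(1)·log₂(Q(1)/P(1)) = 0.0678·log₂(0.0678/0.72) = -0.23111
  Q(2)·log₂(Q(2)/P(2)) = 0.66·log₂(0.66/0.198) = 1.14640
  Q(3)·log₂(Q(3)/P(3)) = 0.2722·log₂(0.2722/0.082) = 0.47117

D_KL(Q||P) = -0.23111 + 1.14640 + 0.47117 = 1.38646 ≈ 1.3865 bits

These are NOT equal (difference: 0.5819 bits). KL divergence is asymmetric: D_KL(P||Q) ≠ D_KL(Q||P) in general.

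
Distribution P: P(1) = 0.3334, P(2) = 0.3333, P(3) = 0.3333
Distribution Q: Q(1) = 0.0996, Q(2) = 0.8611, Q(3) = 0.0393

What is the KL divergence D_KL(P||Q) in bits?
1.1527 bits

D_KL(P||Q) = Σ P(x) log₂(P(x)/Q(x))

Computing term by term:
  P(1)·log₂(P(1)/Q(1)) = 0.3334·log₂(0.3334/0.0996) = 0.58113
  P(2)·log₂(P(2)/Q(2)) = 0.3333·log₂(0.3333/0.8611) = -0.45641
  P(3)·log₂(P(3)/Q(3)) = 0.3333·log₂(0.3333/0.0393) = 1.02797

D_KL(P||Q) = 0.58113 - 0.45641 + 1.02797 = 1.15269 ≈ 1.1527 bits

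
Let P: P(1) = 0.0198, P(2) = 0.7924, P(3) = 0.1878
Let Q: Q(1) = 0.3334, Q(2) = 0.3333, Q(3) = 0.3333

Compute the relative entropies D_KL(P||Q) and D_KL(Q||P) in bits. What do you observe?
D_KL(P||Q) = 0.7539 bits, D_KL(Q||P) = 1.2176 bits. The two directions give different values (D_KL(Q||P) exceeds D_KL(P||Q) by 0.4637 bits): KL divergence is asymmetric.

D_KL(P||Q) = Σ P(x) log₂(P(x)/Q(x))

Computing term by term:
  P(1)·log₂(P(1)/Q(1)) = 0.0198·log₂(0.0198/0.3334) = -0.08066
  P(2)·log₂(P(2)/Q(2)) = 0.7924·log₂(0.7924/0.3333) = 0.99003
  P(3)·log₂(P(3)/Q(3)) = 0.1878·log₂(0.1878/0.3333) = -0.15543

D_KL(P||Q) = -0.08066 + 0.99003 - 0.15543 = 0.75394 ≈ 0.7539 bits

D_KL(Q||P) = Σ Q(x) log₂(Q(x)/P(x))

Computing term by term:
  Q(1)·log₂(Q(1)/P(1)) = 0.3334·log₂(0.3334/0.0198) = 1.35817
  Q(2)·log₂(Q(2)/P(2)) = 0.3333·log₂(0.3333/0.7924) = -0.41643
  Q(3)·log₂(Q(3)/P(3)) = 0.3333·log₂(0.3333/0.1878) = 0.27585

D_KL(Q||P) = 1.35817 - 0.41643 + 0.27585 = 1.21759 ≈ 1.2176 bits

These are NOT equal (difference: 0.4637 bits). KL divergence is asymmetric: D_KL(P||Q) ≠ D_KL(Q||P) in general.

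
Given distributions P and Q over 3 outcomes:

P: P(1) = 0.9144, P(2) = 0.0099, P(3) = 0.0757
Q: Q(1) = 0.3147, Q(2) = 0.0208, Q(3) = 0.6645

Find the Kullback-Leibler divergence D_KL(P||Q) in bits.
1.1593 bits

D_KL(P||Q) = Σ P(x) log₂(P(x)/Q(x))

Computing term by term:
  P(1)·log₂(P(1)/Q(1)) = 0.9144·log₂(0.9144/0.3147) = 1.40712
  P(2)·log₂(P(2)/Q(2)) = 0.0099·log₂(0.0099/0.0208) = -0.01060
  P(3)·log₂(P(3)/Q(3)) = 0.0757·log₂(0.0757/0.6645) = -0.23724

D_KL(P||Q) = 1.40712 - 0.01060 - 0.23724 = 1.15928 ≈ 1.1593 bits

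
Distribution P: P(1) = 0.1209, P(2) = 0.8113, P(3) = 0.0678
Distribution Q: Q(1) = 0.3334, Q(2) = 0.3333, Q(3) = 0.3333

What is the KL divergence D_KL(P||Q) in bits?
0.7085 bits

D_KL(P||Q) = Σ P(x) log₂(P(x)/Q(x))

Computing term by term:
  P(1)·log₂(P(1)/Q(1)) = 0.1209·log₂(0.1209/0.3334) = -0.17693
  P(2)·log₂(P(2)/Q(2)) = 0.8113·log₂(0.8113/0.3333) = 1.04123
  P(3)·log₂(P(3)/Q(3)) = 0.0678·log₂(0.0678/0.3333) = -0.15577

D_KL(P||Q) = -0.17693 + 1.04123 - 0.15577 = 0.70853 ≈ 0.7085 bits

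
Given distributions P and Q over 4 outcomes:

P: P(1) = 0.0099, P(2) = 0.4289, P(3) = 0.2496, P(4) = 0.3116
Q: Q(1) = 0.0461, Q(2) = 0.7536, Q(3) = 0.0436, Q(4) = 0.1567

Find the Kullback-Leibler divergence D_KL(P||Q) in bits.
0.5666 bits

D_KL(P||Q) = Σ P(x) log₂(P(x)/Q(x))

Computing term by term:
  P(1)·log₂(P(1)/Q(1)) = 0.0099·log₂(0.0099/0.0461) = -0.02197
  P(2)·log₂(P(2)/Q(2)) = 0.4289·log₂(0.4289/0.7536) = -0.34876
  P(3)·log₂(P(3)/Q(3)) = 0.2496·log₂(0.2496/0.0436) = 0.62830
  P(4)·log₂(P(4)/Q(4)) = 0.3116·log₂(0.3116/0.1567) = 0.30901

D_KL(P||Q) = -0.02197 - 0.34876 + 0.62830 + 0.30901 = 0.56658 ≈ 0.5666 bits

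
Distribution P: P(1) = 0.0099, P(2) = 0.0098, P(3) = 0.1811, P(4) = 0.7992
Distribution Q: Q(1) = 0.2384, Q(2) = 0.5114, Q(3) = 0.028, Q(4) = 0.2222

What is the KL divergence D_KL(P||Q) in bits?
1.8623 bits

D_KL(P||Q) = Σ P(x) log₂(P(x)/Q(x))

Computing term by term:
  P(1)·log₂(P(1)/Q(1)) = 0.0099·log₂(0.0099/0.2384) = -0.04544
  P(2)·log₂(P(2)/Q(2)) = 0.0098·log₂(0.0098/0.5114) = -0.05591
  P(3)·log₂(P(3)/Q(3)) = 0.1811·log₂(0.1811/0.028) = 0.48775
  P(4)·log₂(P(4)/Q(4)) = 0.7992·log₂(0.7992/0.2222) = 1.47588

D_KL(P||Q) = -0.04544 - 0.05591 + 0.48775 + 1.47588 = 1.86228 ≈ 1.8623 bits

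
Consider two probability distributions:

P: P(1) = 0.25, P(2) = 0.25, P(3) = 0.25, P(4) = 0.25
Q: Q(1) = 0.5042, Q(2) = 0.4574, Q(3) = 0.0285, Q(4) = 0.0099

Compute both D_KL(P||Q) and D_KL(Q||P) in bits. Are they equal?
D_KL(P||Q) = 1.4769 bits, D_KL(Q||P) = 0.7735 bits. No, they are not equal.

D_KL(P||Q) = Σ P(x) log₂(P(x)/Q(x))

Computing term by term:
  P(1)·log₂(P(1)/Q(1)) = 0.25·log₂(0.25/0.5042) = -0.25302
  P(2)·log₂(P(2)/Q(2)) = 0.25·log₂(0.25/0.4574) = -0.21788
  P(3)·log₂(P(3)/Q(3)) = 0.25·log₂(0.25/0.0285) = 0.78322
  P(4)·log₂(P(4)/Q(4)) = 0.25·log₂(0.25/0.0099) = 1.16459

D_KL(P||Q) = -0.25302 - 0.21788 + 0.78322 + 1.16459 = 1.47691 ≈ 1.4769 bits

D_KL(Q||P) = Σ Q(x) log₂(Q(x)/P(x))

Computing term by term:
  Q(1)·log₂(Q(1)/P(1)) = 0.5042·log₂(0.5042/0.25) = 0.51028
  Q(2)·log₂(Q(2)/P(2)) = 0.4574·log₂(0.4574/0.25) = 0.39864
  Q(3)·log₂(Q(3)/P(3)) = 0.0285·log₂(0.0285/0.25) = -0.08929
  Q(4)·log₂(Q(4)/P(4)) = 0.0099·log₂(0.0099/0.25) = -0.04612

D_KL(Q||P) = 0.51028 + 0.39864 - 0.08929 - 0.04612 = 0.77351 ≈ 0.7735 bits

These are NOT equal (difference: 0.7034 bits). KL divergence is asymmetric: D_KL(P||Q) ≠ D_KL(Q||P) in general.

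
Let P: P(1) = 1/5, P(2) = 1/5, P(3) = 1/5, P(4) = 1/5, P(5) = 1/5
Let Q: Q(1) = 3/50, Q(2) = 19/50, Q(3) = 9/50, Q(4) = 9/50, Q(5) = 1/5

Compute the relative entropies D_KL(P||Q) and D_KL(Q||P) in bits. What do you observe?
D_KL(P||Q) = 0.2230 bits, D_KL(Q||P) = 0.1929 bits. The two directions give different values (D_KL(P||Q) exceeds D_KL(Q||P) by 0.0301 bits): KL divergence is asymmetric.

D_KL(P||Q) = Σ P(x) log₂(P(x)/Q(x))

Computing term by term:
  P(1)·log₂(P(1)/Q(1)) = (1/5)·log₂((1/5)/(3/50)) = 0.34739
  P(2)·log₂(P(2)/Q(2)) = (1/5)·log₂((1/5)/(19/50)) = -0.18520
  P(3)·log₂(P(3)/Q(3)) = (1/5)·log₂((1/5)/(9/50)) = 0.03040
  P(4)·log₂(P(4)/Q(4)) = (1/5)·log₂((1/5)/(9/50)) = 0.03040
  P(5)·log₂(P(5)/Q(5)) = (1/5)·log₂((1/5)/(1/5)) = 0.00000

D_KL(P||Q) = 0.34739 - 0.18520 + 0.03040 + 0.03040 + 0.00000 = 0.22299 ≈ 0.2230 bits

D_KL(Q||P) = Σ Q(x) log₂(Q(x)/P(x))

Computing term by term:
  Q(1)·log₂(Q(1)/P(1)) = (3/50)·log₂((3/50)/(1/5)) = -0.10422
  Q(2)·log₂(Q(2)/P(2)) = (19/50)·log₂((19/50)/(1/5)) = 0.35188
  Q(3)·log₂(Q(3)/P(3)) = (9/50)·log₂((9/50)/(1/5)) = -0.02736
  Q(4)·log₂(Q(4)/P(4)) = (9/50)·log₂((9/50)/(1/5)) = -0.02736
  Q(5)·log₂(Q(5)/P(5)) = (1/5)·log₂((1/5)/(1/5)) = 0.00000

D_KL(Q||P) = -0.10422 + 0.35188 - 0.02736 - 0.02736 + 0.00000 = 0.19294 ≈ 0.1929 bits

These are NOT equal (difference: 0.0301 bits). KL divergence is asymmetric: D_KL(P||Q) ≠ D_KL(Q||P) in general.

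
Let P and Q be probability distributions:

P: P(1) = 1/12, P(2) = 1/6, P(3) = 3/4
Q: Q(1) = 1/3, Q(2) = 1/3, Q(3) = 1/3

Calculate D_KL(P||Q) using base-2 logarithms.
0.5441 bits

D_KL(P||Q) = Σ P(x) log₂(P(x)/Q(x))

Computing term by term:
  P(1)·log₂(P(1)/Q(1)) = (1/12)·log₂((1/12)/(1/3)) = -0.16667
  P(2)·log₂(P(2)/Q(2)) = (1/6)·log₂((1/6)/(1/3)) = -0.16667
  P(3)·log₂(P(3)/Q(3)) = (3/4)·log₂((3/4)/(1/3)) = 0.87744

D_KL(P||Q) = -0.16667 - 0.16667 + 0.87744 = 0.54410 ≈ 0.5441 bits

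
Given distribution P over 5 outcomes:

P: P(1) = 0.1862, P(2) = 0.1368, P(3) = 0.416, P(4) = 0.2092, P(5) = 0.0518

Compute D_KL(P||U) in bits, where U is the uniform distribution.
0.2580 bits

U(i) = 1/5 for all i

D_KL(P||U) = Σ P(x) log₂(P(x) / (1/5))
           = Σ P(x) log₂(P(x)) + log₂(5)
           = log₂(5) - H(P)

H(P) = -Σ P(x) log₂(P(x)):
  -P(1)·log₂(P(1)) = -(0.1862)·log₂(0.1862) = 0.45155
  -P(2)·log₂(P(2)) = -(0.1368)·log₂(0.1368) = 0.39260
  -P(3)·log₂(P(3)) = -(0.416)·log₂(0.416) = 0.52638
  -P(4)·log₂(P(4)) = -(0.2092)·log₂(0.2092) = 0.47217
  -P(5)·log₂(P(5)) = -(0.0518)·log₂(0.0518) = 0.22123
H(P) = 0.45155 + 0.39260 + 0.52638 + 0.47217 + 0.22123 = 2.06393 bits

log₂(5) = 2.32193 bits

D_KL(P||U) = 2.32193 - 2.06393 = 0.25800 ≈ 0.2580 bits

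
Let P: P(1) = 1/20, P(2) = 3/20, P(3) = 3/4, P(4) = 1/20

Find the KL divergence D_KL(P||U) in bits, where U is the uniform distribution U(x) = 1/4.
0.8460 bits

U(i) = 1/4 for all i

D_KL(P||U) = Σ P(x) log₂(P(x) / (1/4))
           = Σ P(x) log₂(P(x)) + log₂(4)
           = log₂(4) - H(P)

H(P) = -Σ P(x) log₂(P(x)):
  -P(1)·log₂(P(1)) = -(1/20)·log₂(1/20) = 0.21610
  -P(2)·log₂(P(2)) = -(3/20)·log₂(3/20) = 0.41054
  -P(3)·log₂(P(3)) = -(3/4)·log₂(3/4) = 0.31128
  -P(4)·log₂(P(4)) = -(1/20)·log₂(1/20) = 0.21610
H(P) = 0.21610 + 0.41054 + 0.31128 + 0.21610 = 1.15402 bits

log₂(4) = 2.00000 bits

D_KL(P||U) = 2.00000 - 1.15402 = 0.84598 ≈ 0.8460 bits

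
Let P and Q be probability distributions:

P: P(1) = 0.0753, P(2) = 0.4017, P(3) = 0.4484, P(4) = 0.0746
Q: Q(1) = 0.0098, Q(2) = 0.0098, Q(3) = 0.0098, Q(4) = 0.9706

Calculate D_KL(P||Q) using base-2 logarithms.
4.5707 bits

D_KL(P||Q) = Σ P(x) log₂(P(x)/Q(x))

Computing term by term:
  P(1)·log₂(P(1)/Q(1)) = 0.0753·log₂(0.0753/0.0098) = 0.22152
  P(2)·log₂(P(2)/Q(2)) = 0.4017·log₂(0.4017/0.0098) = 2.15198
  P(3)·log₂(P(3)/Q(3)) = 0.4484·log₂(0.4484/0.0098) = 2.47331
  P(4)·log₂(P(4)/Q(4)) = 0.0746·log₂(0.0746/0.9706) = -0.27614

D_KL(P||Q) = 0.22152 + 2.15198 + 2.47331 - 0.27614 = 4.57067 ≈ 4.5707 bits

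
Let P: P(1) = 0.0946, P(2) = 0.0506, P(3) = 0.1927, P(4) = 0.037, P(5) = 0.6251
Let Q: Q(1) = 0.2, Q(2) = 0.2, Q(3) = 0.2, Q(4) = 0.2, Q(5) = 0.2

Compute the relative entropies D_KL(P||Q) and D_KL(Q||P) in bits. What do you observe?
D_KL(P||Q) = 0.7248 bits, D_KL(Q||P) = 0.7814 bits. The two directions give different values (D_KL(Q||P) exceeds D_KL(P||Q) by 0.0566 bits): KL divergence is asymmetric.

D_KL(P||Q) = Σ P(x) log₂(P(x)/Q(x))

Computing term by term:
  P(1)·log₂(P(1)/Q(1)) = 0.0946·log₂(0.0946/0.2) = -0.10218
  P(2)·log₂(P(2)/Q(2)) = 0.0506·log₂(0.0506/0.2) = -0.10033
  P(3)·log₂(P(3)/Q(3)) = 0.1927·log₂(0.1927/0.2) = -0.01034
  P(4)·log₂(P(4)/Q(4)) = 0.037·log₂(0.037/0.2) = -0.09007
  P(5)·log₂(P(5)/Q(5)) = 0.6251·log₂(0.6251/0.2) = 1.02772

D_KL(P||Q) = -0.10218 - 0.10033 - 0.01034 - 0.09007 + 1.02772 = 0.72480 ≈ 0.7248 bits

D_KL(Q||P) = Σ Q(x) log₂(Q(x)/P(x))

Computing term by term:
  Q(1)·log₂(Q(1)/P(1)) = 0.2·log₂(0.2/0.0946) = 0.21602
  Q(2)·log₂(Q(2)/P(2)) = 0.2·log₂(0.2/0.0506) = 0.39656
  Q(3)·log₂(Q(3)/P(3)) = 0.2·log₂(0.2/0.1927) = 0.01073
  Q(4)·log₂(Q(4)/P(4)) = 0.2·log₂(0.2/0.037) = 0.48688
  Q(5)·log₂(Q(5)/P(5)) = 0.2·log₂(0.2/0.6251) = -0.32882

D_KL(Q||P) = 0.21602 + 0.39656 + 0.01073 + 0.48688 - 0.32882 = 0.78137 ≈ 0.7814 bits

These are NOT equal (difference: 0.0566 bits). KL divergence is asymmetric: D_KL(P||Q) ≠ D_KL(Q||P) in general.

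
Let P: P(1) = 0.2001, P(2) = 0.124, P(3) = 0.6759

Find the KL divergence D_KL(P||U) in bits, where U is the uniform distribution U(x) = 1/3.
0.3651 bits

U(i) = 1/3 for all i

D_KL(P||U) = Σ P(x) log₂(P(x) / (1/3))
           = Σ P(x) log₂(P(x)) + log₂(3)
           = log₂(3) - H(P)

H(P) = -Σ P(x) log₂(P(x)):
  -P(1)·log₂(P(1)) = -(0.2001)·log₂(0.2001) = 0.46447
  -P(2)·log₂(P(2)) = -(0.124)·log₂(0.124) = 0.37344
  -P(3)·log₂(P(3)) = -(0.6759)·log₂(0.6759) = 0.38196
H(P) = 0.46447 + 0.37344 + 0.38196 = 1.21987 bits

log₂(3) = 1.58496 bits

D_KL(P||U) = 1.58496 - 1.21987 = 0.36509 ≈ 0.3651 bits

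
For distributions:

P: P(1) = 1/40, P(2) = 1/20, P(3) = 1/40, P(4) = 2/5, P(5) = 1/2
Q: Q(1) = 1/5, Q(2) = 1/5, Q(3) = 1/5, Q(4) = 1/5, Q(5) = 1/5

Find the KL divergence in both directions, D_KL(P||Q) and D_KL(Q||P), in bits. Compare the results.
D_KL(P||Q) = 0.8110 bits, D_KL(Q||P) = 1.1356 bits. D_KL(Q||P) is larger than D_KL(P||Q) by 0.3246 bits; the two directions differ.

D_KL(P||Q) = Σ P(x) log₂(P(x)/Q(x))

Computing term by term:
  P(1)·log₂(P(1)/Q(1)) = (1/40)·log₂((1/40)/(1/5)) = -0.07500
  P(2)·log₂(P(2)/Q(2)) = (1/20)·log₂((1/20)/(1/5)) = -0.10000
  P(3)·log₂(P(3)/Q(3)) = (1/40)·log₂((1/40)/(1/5)) = -0.07500
  P(4)·log₂(P(4)/Q(4)) = (2/5)·log₂((2/5)/(1/5)) = 0.40000
  P(5)·log₂(P(5)/Q(5)) = (1/2)·log₂((1/2)/(1/5)) = 0.66096

D_KL(P||Q) = -0.07500 - 0.10000 - 0.07500 + 0.40000 + 0.66096 = 0.81096 ≈ 0.8110 bits

D_KL(Q||P) = Σ Q(x) log₂(Q(x)/P(x))

Computing term by term:
  Q(1)·log₂(Q(1)/P(1)) = (1/5)·log₂((1/5)/(1/40)) = 0.60000
  Q(2)·log₂(Q(2)/P(2)) = (1/5)·log₂((1/5)/(1/20)) = 0.40000
  Q(3)·log₂(Q(3)/P(3)) = (1/5)·log₂((1/5)/(1/40)) = 0.60000
  Q(4)·log₂(Q(4)/P(4)) = (1/5)·log₂((1/5)/(2/5)) = -0.20000
  Q(5)·log₂(Q(5)/P(5)) = (1/5)·log₂((1/5)/(1/2)) = -0.26439

D_KL(Q||P) = 0.60000 + 0.40000 + 0.60000 - 0.20000 - 0.26439 = 1.13561 ≈ 1.1356 bits

These are NOT equal (difference: 0.3246 bits). KL divergence is asymmetric: D_KL(P||Q) ≠ D_KL(Q||P) in general.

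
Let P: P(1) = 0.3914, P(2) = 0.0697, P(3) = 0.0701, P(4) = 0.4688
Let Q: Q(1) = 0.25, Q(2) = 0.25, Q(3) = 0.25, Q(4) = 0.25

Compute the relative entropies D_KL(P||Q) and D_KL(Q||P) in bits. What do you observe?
D_KL(P||Q) = 0.4213 bits, D_KL(Q||P) = 0.5308 bits. The two directions give different values (D_KL(Q||P) exceeds D_KL(P||Q) by 0.1095 bits): KL divergence is asymmetric.

D_KL(P||Q) = Σ P(x) log₂(P(x)/Q(x))

Computing term by term:
  P(1)·log₂(P(1)/Q(1)) = 0.3914·log₂(0.3914/0.25) = 0.25312
  P(2)·log₂(P(2)/Q(2)) = 0.0697·log₂(0.0697/0.25) = -0.12844
  P(3)·log₂(P(3)/Q(3)) = 0.0701·log₂(0.0701/0.25) = -0.12859
  P(4)·log₂(P(4)/Q(4)) = 0.4688·log₂(0.4688/0.25) = 0.42522

D_KL(P||Q) = 0.25312 - 0.12844 - 0.12859 + 0.42522 = 0.42131 ≈ 0.4213 bits

D_KL(Q||P) = Σ Q(x) log₂(Q(x)/P(x))

Computing term by term:
  Q(1)·log₂(Q(1)/P(1)) = 0.25·log₂(0.25/0.3914) = -0.16168
  Q(2)·log₂(Q(2)/P(2)) = 0.25·log₂(0.25/0.0697) = 0.46067
  Q(3)·log₂(Q(3)/P(3)) = 0.25·log₂(0.25/0.0701) = 0.45861
  Q(4)·log₂(Q(4)/P(4)) = 0.25·log₂(0.25/0.4688) = -0.22676

D_KL(Q||P) = -0.16168 + 0.46067 + 0.45861 - 0.22676 = 0.53084 ≈ 0.5308 bits

These are NOT equal (difference: 0.1095 bits). KL divergence is asymmetric: D_KL(P||Q) ≠ D_KL(Q||P) in general.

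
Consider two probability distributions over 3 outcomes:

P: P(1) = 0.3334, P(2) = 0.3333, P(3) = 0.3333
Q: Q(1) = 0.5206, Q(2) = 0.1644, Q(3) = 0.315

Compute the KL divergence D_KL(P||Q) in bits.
0.1526 bits

D_KL(P||Q) = Σ P(x) log₂(P(x)/Q(x))

Computing term by term:
  P(1)·log₂(P(1)/Q(1)) = 0.3334·log₂(0.3334/0.5206) = -0.21435
  P(2)·log₂(P(2)/Q(2)) = 0.3333·log₂(0.3333/0.1644) = 0.33984
  P(3)·log₂(P(3)/Q(3)) = 0.3333·log₂(0.3333/0.315) = 0.02715

D_KL(P||Q) = -0.21435 + 0.33984 + 0.02715 = 0.15264 ≈ 0.1526 bits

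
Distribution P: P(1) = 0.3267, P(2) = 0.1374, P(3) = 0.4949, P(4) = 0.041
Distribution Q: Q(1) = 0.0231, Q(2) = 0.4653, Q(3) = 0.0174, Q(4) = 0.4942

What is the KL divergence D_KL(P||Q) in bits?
3.2500 bits

D_KL(P||Q) = Σ P(x) log₂(P(x)/Q(x))

Computing term by term:
  P(1)·log₂(P(1)/Q(1)) = 0.3267·log₂(0.3267/0.0231) = 1.24865
  P(2)·log₂(P(2)/Q(2)) = 0.1374·log₂(0.1374/0.4653) = -0.24179
  P(3)·log₂(P(3)/Q(3)) = 0.4949·log₂(0.4949/0.0174) = 2.39036
  P(4)·log₂(P(4)/Q(4)) = 0.041·log₂(0.041/0.4942) = -0.14725

D_KL(P||Q) = 1.24865 - 0.24179 + 2.39036 - 0.14725 = 3.24997 ≈ 3.2500 bits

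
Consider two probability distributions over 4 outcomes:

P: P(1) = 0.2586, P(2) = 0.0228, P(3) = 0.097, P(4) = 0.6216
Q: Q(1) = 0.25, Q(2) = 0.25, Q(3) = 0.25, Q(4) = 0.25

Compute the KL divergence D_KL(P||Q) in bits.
0.6182 bits

D_KL(P||Q) = Σ P(x) log₂(P(x)/Q(x))

Computing term by term:
  P(1)·log₂(P(1)/Q(1)) = 0.2586·log₂(0.2586/0.25) = 0.01262
  P(2)·log₂(P(2)/Q(2)) = 0.0228·log₂(0.0228/0.25) = -0.07877
  P(3)·log₂(P(3)/Q(3)) = 0.097·log₂(0.097/0.25) = -0.13249
  P(4)·log₂(P(4)/Q(4)) = 0.6216·log₂(0.6216/0.25) = 0.81682

D_KL(P||Q) = 0.01262 - 0.07877 - 0.13249 + 0.81682 = 0.61818 ≈ 0.6182 bits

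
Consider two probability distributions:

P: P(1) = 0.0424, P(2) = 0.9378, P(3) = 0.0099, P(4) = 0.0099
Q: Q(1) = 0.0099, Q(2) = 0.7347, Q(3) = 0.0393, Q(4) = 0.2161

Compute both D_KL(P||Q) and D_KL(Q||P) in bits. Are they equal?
D_KL(P||Q) = 0.3555 bits, D_KL(Q||P) = 0.7599 bits. No, they are not equal.

D_KL(P||Q) = Σ P(x) log₂(P(x)/Q(x))

Computing term by term:
  P(1)·log₂(P(1)/Q(1)) = 0.0424·log₂(0.0424/0.0099) = 0.08898
  P(2)·log₂(P(2)/Q(2)) = 0.9378·log₂(0.9378/0.7347) = 0.33022
  P(3)·log₂(P(3)/Q(3)) = 0.0099·log₂(0.0099/0.0393) = -0.01969
  P(4)·log₂(P(4)/Q(4)) = 0.0099·log₂(0.0099/0.2161) = -0.04404

D_KL(P||Q) = 0.08898 + 0.33022 - 0.01969 - 0.04404 = 0.35547 ≈ 0.3555 bits

D_KL(Q||P) = Σ Q(x) log₂(Q(x)/P(x))

Computing term by term:
  Q(1)·log₂(Q(1)/P(1)) = 0.0099·log₂(0.0099/0.0424) = -0.02078
  Q(2)·log₂(Q(2)/P(2)) = 0.7347·log₂(0.7347/0.9378) = -0.25871
  Q(3)·log₂(Q(3)/P(3)) = 0.0393·log₂(0.0393/0.0099) = 0.07817
  Q(4)·log₂(Q(4)/P(4)) = 0.2161·log₂(0.2161/0.0099) = 0.96124

D_KL(Q||P) = -0.02078 - 0.25871 + 0.07817 + 0.96124 = 0.75992 ≈ 0.7599 bits

These are NOT equal (difference: 0.4044 bits). KL divergence is asymmetric: D_KL(P||Q) ≠ D_KL(Q||P) in general.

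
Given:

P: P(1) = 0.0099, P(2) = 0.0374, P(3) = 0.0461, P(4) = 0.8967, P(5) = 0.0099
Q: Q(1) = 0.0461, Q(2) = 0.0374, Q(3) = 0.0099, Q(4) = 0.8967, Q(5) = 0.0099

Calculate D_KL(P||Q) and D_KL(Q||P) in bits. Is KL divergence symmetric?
D_KL(P||Q) = 0.0803 bits, D_KL(Q||P) = 0.0803 bits. The two values coincide for this particular pair, but no — KL divergence is not symmetric in general.

D_KL(P||Q) = Σ P(x) log₂(P(x)/Q(x))

Computing term by term:
  P(1)·log₂(P(1)/Q(1)) = 0.0099·log₂(0.0099/0.0461) = -0.02197
  P(2)·log₂(P(2)/Q(2)) = 0.0374·log₂(0.0374/0.0374) = 0.00000
  P(3)·log₂(P(3)/Q(3)) = 0.0461·log₂(0.0461/0.0099) = 0.10231
  P(4)·log₂(P(4)/Q(4)) = 0.8967·log₂(0.8967/0.8967) = 0.00000
  P(5)·log₂(P(5)/Q(5)) = 0.0099·log₂(0.0099/0.0099) = 0.00000

D_KL(P||Q) = -0.02197 + 0.00000 + 0.10231 + 0.00000 + 0.00000 = 0.08034 ≈ 0.0803 bits

D_KL(Q||P) = Σ Q(x) log₂(Q(x)/P(x))

Computing term by term:
  Q(1)·log₂(Q(1)/P(1)) = 0.0461·log₂(0.0461/0.0099) = 0.10231
  Q(2)·log₂(Q(2)/P(2)) = 0.0374·log₂(0.0374/0.0374) = 0.00000
  Q(3)·log₂(Q(3)/P(3)) = 0.0099·log₂(0.0099/0.0461) = -0.02197
  Q(4)·log₂(Q(4)/P(4)) = 0.8967·log₂(0.8967/0.8967) = 0.00000
  Q(5)·log₂(Q(5)/P(5)) = 0.0099·log₂(0.0099/0.0099) = 0.00000

D_KL(Q||P) = 0.10231 + 0.00000 - 0.02197 + 0.00000 + 0.00000 = 0.08034 ≈ 0.0803 bits

These ARE equal here. Q is P with outcomes relabeled (Q(1) = P(3), Q(3) = P(1)) by a relabeling that is its own inverse, so the two sums contain exactly the same terms in a different order. This is a special case — KL divergence is not symmetric in general: D_KL(P||Q) ≠ D_KL(Q||P) for most P, Q.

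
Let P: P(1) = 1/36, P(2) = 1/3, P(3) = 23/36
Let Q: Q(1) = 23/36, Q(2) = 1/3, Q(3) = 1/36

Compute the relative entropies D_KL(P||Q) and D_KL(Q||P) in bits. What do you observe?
D_KL(P||Q) = 2.7644 bits, D_KL(Q||P) = 2.7644 bits. The two directions give the same value here, because Q is a self-inverse relabeling of P; in general KL divergence is asymmetric.

D_KL(P||Q) = Σ P(x) log₂(P(x)/Q(x))

Computing term by term:
  P(1)·log₂(P(1)/Q(1)) = (1/36)·log₂((1/36)/(23/36)) = -0.12565
  P(2)·log₂(P(2)/Q(2)) = (1/3)·log₂((1/3)/(1/3)) = 0.00000
  P(3)·log₂(P(3)/Q(3)) = (23/36)·log₂((23/36)/(1/36)) = 2.89005

D_KL(P||Q) = -0.12565 + 0.00000 + 2.89005 = 2.76440 ≈ 2.7644 bits

D_KL(Q||P) = Σ Q(x) log₂(Q(x)/P(x))

Computing term by term:
  Q(1)·log₂(Q(1)/P(1)) = (23/36)·log₂((23/36)/(1/36)) = 2.89005
  Q(2)·log₂(Q(2)/P(2)) = (1/3)·log₂((1/3)/(1/3)) = 0.00000
  Q(3)·log₂(Q(3)/P(3)) = (1/36)·log₂((1/36)/(23/36)) = -0.12565

D_KL(Q||P) = 2.89005 + 0.00000 - 0.12565 = 2.76440 ≈ 2.7644 bits

These ARE equal here. Q is P with outcomes relabeled (Q(1) = P(3), Q(3) = P(1)) by a relabeling that is its own inverse, so the two sums contain exactly the same terms in a different order. This is a special case — KL divergence is not symmetric in general: D_KL(P||Q) ≠ D_KL(Q||P) for most P, Q.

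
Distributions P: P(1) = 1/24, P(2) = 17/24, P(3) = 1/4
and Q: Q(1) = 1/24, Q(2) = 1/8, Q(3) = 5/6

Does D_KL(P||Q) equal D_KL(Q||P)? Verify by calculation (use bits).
D_KL(P||Q) = 1.3384 bits, D_KL(Q||P) = 1.1347 bits. No — D_KL(P||Q) ≠ D_KL(Q||P) for this pair.

D_KL(P||Q) = Σ P(x) log₂(P(x)/Q(x))

Computing term by term:
  P(1)·log₂(P(1)/Q(1)) = (1/24)·log₂((1/24)/(1/24)) = 0.00000
  P(2)·log₂(P(2)/Q(2)) = (17/24)·log₂((17/24)/(1/8)) = 1.77260
  P(3)·log₂(P(3)/Q(3)) = (1/4)·log₂((1/4)/(5/6)) = -0.43424

D_KL(P||Q) = 0.00000 + 1.77260 - 0.43424 = 1.33836 ≈ 1.3384 bits

D_KL(Q||P) = Σ Q(x) log₂(Q(x)/P(x))

Computing term by term:
  Q(1)·log₂(Q(1)/P(1)) = (1/24)·log₂((1/24)/(1/24)) = 0.00000
  Q(2)·log₂(Q(2)/P(2)) = (1/8)·log₂((1/8)/(17/24)) = -0.31281
  Q(3)·log₂(Q(3)/P(3)) = (5/6)·log₂((5/6)/(1/4)) = 1.44747

D_KL(Q||P) = 0.00000 - 0.31281 + 1.44747 = 1.13466 ≈ 1.1347 bits

These are NOT equal (difference: 0.2037 bits). KL divergence is asymmetric: D_KL(P||Q) ≠ D_KL(Q||P) in general.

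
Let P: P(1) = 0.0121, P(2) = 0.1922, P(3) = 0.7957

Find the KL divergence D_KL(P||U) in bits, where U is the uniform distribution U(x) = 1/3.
0.7882 bits

U(i) = 1/3 for all i

D_KL(P||U) = Σ P(x) log₂(P(x) / (1/3))
           = Σ P(x) log₂(P(x)) + log₂(3)
           = log₂(3) - H(P)

H(P) = -Σ P(x) log₂(P(x)):
  -P(1)·log₂(P(1)) = -(0.0121)·log₂(0.0121) = 0.07706
  -P(2)·log₂(P(2)) = -(0.1922)·log₂(0.1922) = 0.45731
  -P(3)·log₂(P(3)) = -(0.7957)·log₂(0.7957) = 0.26235
H(P) = 0.07706 + 0.45731 + 0.26235 = 0.79672 bits

log₂(3) = 1.58496 bits

D_KL(P||U) = 1.58496 - 0.79672 = 0.78824 ≈ 0.7882 bits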